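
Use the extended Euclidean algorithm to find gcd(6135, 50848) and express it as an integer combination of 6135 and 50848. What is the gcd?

1

Euclidean algorithm:
50848 = 8·6135 + 1768
6135 = 3·1768 + 831
1768 = 2·831 + 106
831 = 7·106 + 89
106 = 1·89 + 17
89 = 5·17 + 4
17 = 4·4 + 1
4 = 4·1 + 0
gcd(6135, 50848) = 1.
Working backward:
1 = 17 − 4·4
1 = −4·89 + 21·17
1 = 21·106 − 25·89
1 = −25·831 + 196·106
1 = 196·1768 − 417·831
1 = −417·6135 + 1447·1768
1 = 1447·50848 − 11993·6135
So 1 = (1447)·50848 + (-11993)·6135.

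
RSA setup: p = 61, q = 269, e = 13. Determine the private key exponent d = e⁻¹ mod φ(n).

1237

φ(n) = (p−1)(q−1) = 60·268 = 16080.
Need d with 13·d ≡ 1 (mod 16080). Apply the extended Euclidean algorithm:
16080 = 1236×13 + 12
13 = 1×12 + 1
12 = 12×1 + 0
Back-substitute:
1 = 13 − 12
1 = −16080 + 1237·13
So 13·1237 ≡ 1 (mod 16080), hence d = 1237.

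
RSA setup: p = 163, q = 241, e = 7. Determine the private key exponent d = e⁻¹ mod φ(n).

φ(n) = (p−1)(q−1) = 162·240 = 38880.
Need d with 7·d ≡ 1 (mod 38880). Apply the extended Euclidean algorithm:
38880 = 5554*7 + 2
7 = 3*2 + 1
2 = 2*1 + 0
Back-substitute:
1 = 7 − 3·2
1 = −3·38880 + 16663·7
So 7·16663 ≡ 1 (mod 38880), hence d = 16663.

16663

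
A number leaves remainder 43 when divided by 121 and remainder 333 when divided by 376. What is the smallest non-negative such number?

40941

Write x = 43 + 121·k. Then 121·k ≡ 333 − 43 ≡ 290 (mod 376).
Need 121⁻¹ mod 376. Extended Euclid on (376, 121):
376 = 3*121 + 13
121 = 9*13 + 4
13 = 3*4 + 1
4 = 4*1 + 0
Back-substitute:
1 = 13 − 3·4
1 = −3·121 + 28·13
1 = 28·376 − 87·121
121⁻¹ ≡ 289 (mod 376), so k ≡ 289·290 ≡ 338 (mod 376).
x = 43 + 121·338 = 40941.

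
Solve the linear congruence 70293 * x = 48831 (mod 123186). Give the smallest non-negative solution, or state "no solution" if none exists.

5195

First find gcd(70293, 123186):
123186 = 1×70293 + 52893
70293 = 1×52893 + 17400
52893 = 3×17400 + 693
17400 = 25×693 + 75
693 = 9×75 + 18
75 = 4×18 + 3
18 = 6×3 + 0
gcd = 3 and 3 | 48831, so solutions exist. Divide through by 3: 23431x ≡ 16277 (mod 41062).
Now find 23431⁻¹ mod 41062:
41062 = 1×23431 + 17631
23431 = 1×17631 + 5800
17631 = 3×5800 + 231
5800 = 25×231 + 25
231 = 9×25 + 6
25 = 4×6 + 1
6 = 6×1 + 0
Back-substitute:
1 = 25 − 4·6
1 = −4·231 + 37·25
1 = 37·5800 − 929·231
1 = −929·17631 + 2824·5800
1 = 2824·23431 − 3753·17631
1 = −3753·41062 + 6577·23431
So 23431⁻¹ ≡ 6577 (mod 41062).
Then x ≡ 6577·16277 ≡ 5195 (mod 41062); the smallest non-negative solution is x = 5195.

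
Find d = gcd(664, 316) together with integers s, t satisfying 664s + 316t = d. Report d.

Euclidean algorithm:
664 = 2·316 + 32
316 = 9·32 + 28
32 = 1·28 + 4
28 = 7·4 + 0
gcd(664, 316) = 4.
Back-substituting:
4 = 32 − 28
4 = −316 + 10·32
4 = 10·664 − 21·316
So 4 = (10)·664 + (-21)·316.

4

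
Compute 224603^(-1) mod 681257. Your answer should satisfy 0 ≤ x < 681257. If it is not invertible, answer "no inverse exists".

gcd(681257, 224603) by repeated division:
681257 = 3×224603 + 7448
224603 = 30×7448 + 1163
7448 = 6×1163 + 470
1163 = 2×470 + 223
470 = 2×223 + 24
223 = 9×24 + 7
24 = 3×7 + 3
7 = 2×3 + 1
3 = 3×1 + 0
Since gcd(224603, 681257) = 1, back-substitute to write 1 as a combination:
1 = 7 − 2·3
1 = −2·24 + 7·7
1 = 7·223 − 65·24
1 = −65·470 + 137·223
1 = 137·1163 − 339·470
1 = −339·7448 + 2171·1163
1 = 2171·224603 − 65469·7448
1 = −65469·681257 + 198578·224603
So 224603·198578 ≡ 1 (mod 681257).

198578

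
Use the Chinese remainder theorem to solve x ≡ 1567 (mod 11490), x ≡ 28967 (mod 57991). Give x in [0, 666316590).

594436717

Write x = 1567 + 11490·k. Then 11490·k ≡ 28967 − 1567 ≡ 27400 (mod 57991).
Need 11490⁻¹ mod 57991. Extended Euclid on (57991, 11490):
57991 = 5*11490 + 541
11490 = 21*541 + 129
541 = 4*129 + 25
129 = 5*25 + 4
25 = 6*4 + 1
4 = 4*1 + 0
Back-substitute:
1 = 25 − 6·4
1 = −6·129 + 31·25
1 = 31·541 − 130·129
1 = −130·11490 + 2761·541
1 = 2761·57991 − 13935·11490
11490⁻¹ ≡ 44056 (mod 57991), so k ≡ 44056·27400 ≡ 51735 (mod 57991).
x = 1567 + 11490·51735 = 594436717.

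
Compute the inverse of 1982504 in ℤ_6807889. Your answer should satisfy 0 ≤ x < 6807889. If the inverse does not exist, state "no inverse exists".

Run Euclid on (6807889, 1982504):
6807889 = 3·1982504 + 860377
1982504 = 2·860377 + 261750
860377 = 3·261750 + 75127
261750 = 3·75127 + 36369
75127 = 2·36369 + 2389
36369 = 15·2389 + 534
2389 = 4·534 + 253
534 = 2·253 + 28
253 = 9·28 + 1
28 = 28·1 + 0
The gcd is 1. Working backward:
1 = 253 − 9·28
1 = −9·534 + 19·253
1 = 19·2389 − 85·534
1 = −85·36369 + 1294·2389
1 = 1294·75127 − 2673·36369
1 = −2673·261750 + 9313·75127
1 = 9313·860377 − 30612·261750
1 = −30612·1982504 + 70537·860377
1 = 70537·6807889 − 242223·1982504
So 1982504·(-242223) ≡ 1 (mod 6807889), and -242223 ≡ 6565666 (mod 6807889).

6565666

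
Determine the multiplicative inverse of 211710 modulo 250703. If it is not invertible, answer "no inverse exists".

137037

Extended Euclidean algorithm:
250703 = 1×211710 + 38993
211710 = 5×38993 + 16745
38993 = 2×16745 + 5503
16745 = 3×5503 + 236
5503 = 23×236 + 75
236 = 3×75 + 11
75 = 6×11 + 9
11 = 1×9 + 2
9 = 4×2 + 1
2 = 2×1 + 0
gcd = 1, so the inverse exists. Back-substitute:
1 = 9 − 4·2
1 = −4·11 + 5·9
1 = 5·75 − 34·11
1 = −34·236 + 107·75
1 = 107·5503 − 2495·236
1 = −2495·16745 + 7592·5503
1 = 7592·38993 − 17679·16745
1 = −17679·211710 + 95987·38993
1 = 95987·250703 − 113666·211710
Thus 211710·(-113666) ≡ 1 (mod 250703); reducing, -113666 mod 250703 = 137037.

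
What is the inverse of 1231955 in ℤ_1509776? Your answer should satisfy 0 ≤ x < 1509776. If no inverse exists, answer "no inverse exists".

gcd(1509776, 1231955) by repeated division:
1509776 = 1×1231955 + 277821
1231955 = 4×277821 + 120671
277821 = 2×120671 + 36479
120671 = 3×36479 + 11234
36479 = 3×11234 + 2777
11234 = 4×2777 + 126
2777 = 22×126 + 5
126 = 25×5 + 1
5 = 5×1 + 0
gcd = 1, so the inverse exists. Back-substitute:
1 = 126 − 25·5
1 = −25·2777 + 551·126
1 = 551·11234 − 2229·2777
1 = −2229·36479 + 7238·11234
1 = 7238·120671 − 23943·36479
1 = −23943·277821 + 55124·120671
1 = 55124·1231955 − 244439·277821
1 = −244439·1509776 + 299563·1231955
So 1231955·299563 ≡ 1 (mod 1509776).

299563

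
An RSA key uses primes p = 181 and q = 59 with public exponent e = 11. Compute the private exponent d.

φ(n) = (p−1)(q−1) = 180·58 = 10440.
Need d with 11·d ≡ 1 (mod 10440). Apply the extended Euclidean algorithm:
10440 = 949*11 + 1
11 = 11*1 + 0
Back-substitute:
1 = 10440 − 949·11
So 11·(-949) ≡ 1 (mod 10440), hence d ≡ -949 ≡ 9491 (mod 10440).

9491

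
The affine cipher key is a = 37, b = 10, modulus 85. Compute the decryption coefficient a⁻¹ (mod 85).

Run Euclid on (85, 37):
85 = 2·37 + 11
37 = 3·11 + 4
11 = 2·4 + 3
4 = 1·3 + 1
3 = 3·1 + 0
The gcd is 1. Working backward:
1 = 4 − 3
1 = −11 + 3·4
1 = 3·37 − 10·11
1 = −10·85 + 23·37
So 37·23 ≡ 1 (mod 85).

23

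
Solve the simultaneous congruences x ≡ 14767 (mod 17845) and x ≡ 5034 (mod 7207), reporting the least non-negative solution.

Write x = 14767 + 17845·k. Then 17845·k ≡ 5034 − 14767 ≡ 4681 (mod 7207).
Need 17845⁻¹ mod 7207. Extended Euclid on (7207, 3431):
7207 = 2*3431 + 345
3431 = 9*345 + 326
345 = 1*326 + 19
326 = 17*19 + 3
19 = 6*3 + 1
3 = 3*1 + 0
Back-substitute:
1 = 19 − 6·3
1 = −6·326 + 103·19
1 = 103·345 − 109·326
1 = −109·3431 + 1084·345
1 = 1084·7207 − 2277·3431
17845⁻¹ ≡ 4930 (mod 7207), so k ≡ 4930·4681 ≡ 516 (mod 7207).
x = 14767 + 17845·516 = 9222787.

9222787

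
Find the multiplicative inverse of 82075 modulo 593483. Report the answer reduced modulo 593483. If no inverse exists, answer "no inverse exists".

Run Euclid on (593483, 82075):
593483 = 7·82075 + 18958
82075 = 4·18958 + 6243
18958 = 3·6243 + 229
6243 = 27·229 + 60
229 = 3·60 + 49
60 = 1·49 + 11
49 = 4·11 + 5
11 = 2·5 + 1
5 = 5·1 + 0
gcd = 1, so the inverse exists. Back-substitute:
1 = 11 − 2·5
1 = −2·49 + 9·11
1 = 9·60 − 11·49
1 = −11·229 + 42·60
1 = 42·6243 − 1145·229
1 = −1145·18958 + 3477·6243
1 = 3477·82075 − 15053·18958
1 = −15053·593483 + 108848·82075
So 82075·108848 ≡ 1 (mod 593483).

108848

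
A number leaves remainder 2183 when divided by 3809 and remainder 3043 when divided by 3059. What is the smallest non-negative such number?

Write x = 2183 + 3809·k. Then 3809·k ≡ 3043 − 2183 ≡ 860 (mod 3059).
Need 3809⁻¹ mod 3059. Extended Euclid on (3059, 750):
3059 = 4*750 + 59
750 = 12*59 + 42
59 = 1*42 + 17
42 = 2*17 + 8
17 = 2*8 + 1
8 = 8*1 + 0
Back-substitute:
1 = 17 − 2·8
1 = −2·42 + 5·17
1 = 5·59 − 7·42
1 = −7·750 + 89·59
1 = 89·3059 − 363·750
3809⁻¹ ≡ 2696 (mod 3059), so k ≡ 2696·860 ≡ 2897 (mod 3059).
x = 2183 + 3809·2897 = 11036856.

11036856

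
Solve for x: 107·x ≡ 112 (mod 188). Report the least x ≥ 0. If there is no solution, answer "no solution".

First find gcd(107, 188):
188 = 1·107 + 81
107 = 1·81 + 26
81 = 3·26 + 3
26 = 8·3 + 2
3 = 1·2 + 1
2 = 2·1 + 0
gcd = 1, so a unique solution mod 188 exists.
Back-substitute for the Bézout coefficients:
1 = 3 − 2
1 = −26 + 9·3
1 = 9·81 − 28·26
1 = −28·107 + 37·81
1 = 37·188 − 65·107
So 107·(-65) ≡ 1 (mod 188), giving 107⁻¹ ≡ 123.
x ≡ 107⁻¹·112 ≡ 123·112 ≡ 52 (mod 188).

52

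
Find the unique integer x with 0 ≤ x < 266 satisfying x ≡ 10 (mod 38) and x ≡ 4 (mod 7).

200

Write x = 10 + 38·k. Then 38·k ≡ 4 − 10 ≡ 1 (mod 7).
Need 38⁻¹ mod 7. Extended Euclid on (7, 3):
7 = 2*3 + 1
3 = 3*1 + 0
Back-substitute:
1 = 7 − 2·3
38⁻¹ ≡ 5 (mod 7), so k ≡ 5·1 ≡ 5 (mod 7).
x = 10 + 38·5 = 200.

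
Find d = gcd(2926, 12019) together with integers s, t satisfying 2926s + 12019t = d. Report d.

Repeated division:
12019 = 4×2926 + 315
2926 = 9×315 + 91
315 = 3×91 + 42
91 = 2×42 + 7
42 = 6×7 + 0
gcd(2926, 12019) = 7.
Back-substituting:
7 = 91 − 2·42
7 = −2·315 + 7·91
7 = 7·2926 − 65·315
7 = −65·12019 + 267·2926
So 7 = (-65)·12019 + (267)·2926.

7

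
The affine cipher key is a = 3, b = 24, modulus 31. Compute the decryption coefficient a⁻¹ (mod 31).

Apply the Euclidean algorithm to 31 and 3:
31 = 10·3 + 1
3 = 3·1 + 0
Since gcd(3, 31) = 1, back-substitute to write 1 as a combination:
1 = 31 − 10·3
Thus 3·(-10) ≡ 1 (mod 31); reducing, -10 mod 31 = 21.

21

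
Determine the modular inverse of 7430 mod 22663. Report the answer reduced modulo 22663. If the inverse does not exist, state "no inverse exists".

Run Euclid on (22663, 7430):
22663 = 3×7430 + 373
7430 = 19×373 + 343
373 = 1×343 + 30
343 = 11×30 + 13
30 = 2×13 + 4
13 = 3×4 + 1
4 = 4×1 + 0
Since gcd(7430, 22663) = 1, back-substitute to write 1 as a combination:
1 = 13 − 3·4
1 = −3·30 + 7·13
1 = 7·343 − 80·30
1 = −80·373 + 87·343
1 = 87·7430 − 1733·373
1 = −1733·22663 + 5286·7430
So 7430·5286 ≡ 1 (mod 22663).

5286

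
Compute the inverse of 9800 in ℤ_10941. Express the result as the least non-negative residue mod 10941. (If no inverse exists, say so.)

no inverse exists

Compute gcd(9800, 10941):
10941 = 1*9800 + 1141
9800 = 8*1141 + 672
1141 = 1*672 + 469
672 = 1*469 + 203
469 = 2*203 + 63
203 = 3*63 + 14
63 = 4*14 + 7
14 = 2*7 + 0
The gcd is 7, not 1, hence no inverse exists.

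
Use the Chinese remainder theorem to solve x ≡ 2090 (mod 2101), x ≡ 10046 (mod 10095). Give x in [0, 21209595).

Write x = 2090 + 2101·k. Then 2101·k ≡ 10046 − 2090 ≡ 7956 (mod 10095).
Need 2101⁻¹ mod 10095. Extended Euclid on (10095, 2101):
10095 = 4×2101 + 1691
2101 = 1×1691 + 410
1691 = 4×410 + 51
410 = 8×51 + 2
51 = 25×2 + 1
2 = 2×1 + 0
Back-substitute:
1 = 51 − 25·2
1 = −25·410 + 201·51
1 = 201·1691 − 829·410
1 = −829·2101 + 1030·1691
1 = 1030·10095 − 4949·2101
2101⁻¹ ≡ 5146 (mod 10095), so k ≡ 5146·7956 ≡ 6351 (mod 10095).
x = 2090 + 2101·6351 = 13345541.

13345541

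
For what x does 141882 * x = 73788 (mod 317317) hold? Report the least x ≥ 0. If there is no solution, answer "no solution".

11836

First find gcd(141882, 317317):
317317 = 2×141882 + 33553
141882 = 4×33553 + 7670
33553 = 4×7670 + 2873
7670 = 2×2873 + 1924
2873 = 1×1924 + 949
1924 = 2×949 + 26
949 = 36×26 + 13
26 = 2×13 + 0
gcd = 13 and 13 | 73788, so solutions exist. Divide through by 13: 10914x ≡ 5676 (mod 24409).
Now find 10914⁻¹ mod 24409:
24409 = 2*10914 + 2581
10914 = 4*2581 + 590
2581 = 4*590 + 221
590 = 2*221 + 148
221 = 1*148 + 73
148 = 2*73 + 2
73 = 36*2 + 1
2 = 2*1 + 0
Back-substitute:
1 = 73 − 36·2
1 = −36·148 + 73·73
1 = 73·221 − 109·148
1 = −109·590 + 291·221
1 = 291·2581 − 1273·590
1 = −1273·10914 + 5383·2581
1 = 5383·24409 − 12039·10914
So 10914·(-12039) ≡ 1 (mod 24409), i.e. 10914⁻¹ ≡ 12370.
Then x ≡ 12370·5676 ≡ 11836 (mod 24409); the smallest non-negative solution is x = 11836.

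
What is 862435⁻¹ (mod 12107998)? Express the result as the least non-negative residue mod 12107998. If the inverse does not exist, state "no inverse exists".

Euclidean algorithm on 12107998, 862435:
12107998 = 14*862435 + 33908
862435 = 25*33908 + 14735
33908 = 2*14735 + 4438
14735 = 3*4438 + 1421
4438 = 3*1421 + 175
1421 = 8*175 + 21
175 = 8*21 + 7
21 = 3*7 + 0
gcd(862435, 12107998) = 7 ≠ 1, so 862435 has no multiplicative inverse modulo 12107998.

no inverse exists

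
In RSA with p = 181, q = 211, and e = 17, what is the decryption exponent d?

33353

φ(n) = (p−1)(q−1) = 180·210 = 37800.
Need d with 17·d ≡ 1 (mod 37800). Apply the extended Euclidean algorithm:
37800 = 2223*17 + 9
17 = 1*9 + 8
9 = 1*8 + 1
8 = 8*1 + 0
Back-substitute:
1 = 9 − 8
1 = −17 + 2·9
1 = 2·37800 − 4447·17
So 17·(-4447) ≡ 1 (mod 37800), hence d ≡ -4447 ≡ 33353 (mod 37800).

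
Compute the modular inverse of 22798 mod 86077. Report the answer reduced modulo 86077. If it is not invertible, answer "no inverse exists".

25882

gcd(86077, 22798) by repeated division:
86077 = 3×22798 + 17683
22798 = 1×17683 + 5115
17683 = 3×5115 + 2338
5115 = 2×2338 + 439
2338 = 5×439 + 143
439 = 3×143 + 10
143 = 14×10 + 3
10 = 3×3 + 1
3 = 3×1 + 0
gcd = 1, so the inverse exists. Back-substitute:
1 = 10 − 3·3
1 = −3·143 + 43·10
1 = 43·439 − 132·143
1 = −132·2338 + 703·439
1 = 703·5115 − 1538·2338
1 = −1538·17683 + 5317·5115
1 = 5317·22798 − 6855·17683
1 = −6855·86077 + 25882·22798
So 22798·25882 ≡ 1 (mod 86077).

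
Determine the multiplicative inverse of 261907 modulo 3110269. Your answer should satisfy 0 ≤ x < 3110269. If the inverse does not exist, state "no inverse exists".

2615525

gcd(3110269, 261907) by repeated division:
3110269 = 11*261907 + 229292
261907 = 1*229292 + 32615
229292 = 7*32615 + 987
32615 = 33*987 + 44
987 = 22*44 + 19
44 = 2*19 + 6
19 = 3*6 + 1
6 = 6*1 + 0
gcd = 1, so the inverse exists. Back-substitute:
1 = 19 − 3·6
1 = −3·44 + 7·19
1 = 7·987 − 157·44
1 = −157·32615 + 5188·987
1 = 5188·229292 − 36473·32615
1 = −36473·261907 + 41661·229292
1 = 41661·3110269 − 494744·261907
Thus 261907·(-494744) ≡ 1 (mod 3110269); reducing, -494744 mod 3110269 = 2615525.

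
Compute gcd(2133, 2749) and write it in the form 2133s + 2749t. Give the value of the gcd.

Euclidean algorithm:
2749 = 1·2133 + 616
2133 = 3·616 + 285
616 = 2·285 + 46
285 = 6·46 + 9
46 = 5·9 + 1
9 = 9·1 + 0
gcd(2133, 2749) = 1.
Express as a combination:
1 = 46 − 5·9
1 = −5·285 + 31·46
1 = 31·616 − 67·285
1 = −67·2133 + 232·616
1 = 232·2749 − 299·2133
So 1 = (232)·2749 + (-299)·2133.

1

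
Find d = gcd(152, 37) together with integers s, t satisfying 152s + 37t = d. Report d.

1

Euclidean algorithm:
152 = 4×37 + 4
37 = 9×4 + 1
4 = 4×1 + 0
gcd(152, 37) = 1.
Back-substituting:
1 = 37 − 9·4
1 = −9·152 + 37·37
So 1 = (-9)·152 + (37)·37.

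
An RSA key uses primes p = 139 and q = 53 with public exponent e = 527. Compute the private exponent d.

φ(n) = (p−1)(q−1) = 138·52 = 7176.
Need d with 527·d ≡ 1 (mod 7176). Apply the extended Euclidean algorithm:
7176 = 13×527 + 325
527 = 1×325 + 202
325 = 1×202 + 123
202 = 1×123 + 79
123 = 1×79 + 44
79 = 1×44 + 35
44 = 1×35 + 9
35 = 3×9 + 8
9 = 1×8 + 1
8 = 8×1 + 0
Back-substitute:
1 = 9 − 8
1 = −35 + 4·9
1 = 4·44 − 5·35
1 = −5·79 + 9·44
1 = 9·123 − 14·79
1 = −14·202 + 23·123
1 = 23·325 − 37·202
1 = −37·527 + 60·325
1 = 60·7176 − 817·527
So 527·(-817) ≡ 1 (mod 7176), hence d ≡ -817 ≡ 6359 (mod 7176).

6359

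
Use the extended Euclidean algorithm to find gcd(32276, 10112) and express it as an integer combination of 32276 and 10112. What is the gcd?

4

Euclidean algorithm:
32276 = 3·10112 + 1940
10112 = 5·1940 + 412
1940 = 4·412 + 292
412 = 1·292 + 120
292 = 2·120 + 52
120 = 2·52 + 16
52 = 3·16 + 4
16 = 4·4 + 0
gcd(32276, 10112) = 4.
Back-substituting:
4 = 52 − 3·16
4 = −3·120 + 7·52
4 = 7·292 − 17·120
4 = −17·412 + 24·292
4 = 24·1940 − 113·412
4 = −113·10112 + 589·1940
4 = 589·32276 − 1880·10112
So 4 = (589)·32276 + (-1880)·10112.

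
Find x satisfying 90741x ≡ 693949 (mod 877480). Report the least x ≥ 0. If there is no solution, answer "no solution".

First find gcd(90741, 877480):
877480 = 9·90741 + 60811
90741 = 1·60811 + 29930
60811 = 2·29930 + 951
29930 = 31·951 + 449
951 = 2·449 + 53
449 = 8·53 + 25
53 = 2·25 + 3
25 = 8·3 + 1
3 = 3·1 + 0
gcd = 1, so a unique solution mod 877480 exists.
Back-substitute for the Bézout coefficients:
1 = 25 − 8·3
1 = −8·53 + 17·25
1 = 17·449 − 144·53
1 = −144·951 + 305·449
1 = 305·29930 − 9599·951
1 = −9599·60811 + 19503·29930
1 = 19503·90741 − 29102·60811
1 = −29102·877480 + 281421·90741
So 90741·(281421) ≡ 1 (mod 877480), giving 90741⁻¹ ≡ 281421.
x ≡ 90741⁻¹·693949 ≡ 281421·693949 ≡ 750209 (mod 877480).

750209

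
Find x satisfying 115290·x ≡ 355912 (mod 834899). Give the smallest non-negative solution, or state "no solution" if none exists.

First find gcd(115290, 834899):
834899 = 7×115290 + 27869
115290 = 4×27869 + 3814
27869 = 7×3814 + 1171
3814 = 3×1171 + 301
1171 = 3×301 + 268
301 = 1×268 + 33
268 = 8×33 + 4
33 = 8×4 + 1
4 = 4×1 + 0
gcd = 1, so a unique solution mod 834899 exists.
Back-substitute for the Bézout coefficients:
1 = 33 − 8·4
1 = −8·268 + 65·33
1 = 65·301 − 73·268
1 = −73·1171 + 284·301
1 = 284·3814 − 925·1171
1 = −925·27869 + 6759·3814
1 = 6759·115290 − 27961·27869
1 = −27961·834899 + 202486·115290
So 115290·(202486) ≡ 1 (mod 834899), giving 115290⁻¹ ≡ 202486.
x ≡ 115290⁻¹·355912 ≡ 202486·355912 ≡ 385350 (mod 834899).

385350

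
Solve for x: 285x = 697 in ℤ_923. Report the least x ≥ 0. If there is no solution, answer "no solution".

First find gcd(285, 923):
923 = 3*285 + 68
285 = 4*68 + 13
68 = 5*13 + 3
13 = 4*3 + 1
3 = 3*1 + 0
gcd = 1, so a unique solution mod 923 exists.
Back-substitute for the Bézout coefficients:
1 = 13 − 4·3
1 = −4·68 + 21·13
1 = 21·285 − 88·68
1 = −88·923 + 285·285
So 285·(285) ≡ 1 (mod 923), giving 285⁻¹ ≡ 285.
x ≡ 285⁻¹·697 ≡ 285·697 ≡ 200 (mod 923).

200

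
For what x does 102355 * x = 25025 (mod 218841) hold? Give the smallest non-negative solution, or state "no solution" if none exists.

125825

First find gcd(102355, 218841):
218841 = 2·102355 + 14131
102355 = 7·14131 + 3438
14131 = 4·3438 + 379
3438 = 9·379 + 27
379 = 14·27 + 1
27 = 27·1 + 0
gcd = 1, so a unique solution mod 218841 exists.
Back-substitute for the Bézout coefficients:
1 = 379 − 14·27
1 = −14·3438 + 127·379
1 = 127·14131 − 522·3438
1 = −522·102355 + 3781·14131
1 = 3781·218841 − 8084·102355
So 102355·(-8084) ≡ 1 (mod 218841), giving 102355⁻¹ ≡ 210757.
x ≡ 102355⁻¹·25025 ≡ 210757·25025 ≡ 125825 (mod 218841).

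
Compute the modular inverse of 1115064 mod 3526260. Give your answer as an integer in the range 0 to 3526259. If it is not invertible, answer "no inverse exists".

Compute gcd(1115064, 3526260):
3526260 = 3*1115064 + 181068
1115064 = 6*181068 + 28656
181068 = 6*28656 + 9132
28656 = 3*9132 + 1260
9132 = 7*1260 + 312
1260 = 4*312 + 12
312 = 26*12 + 0
The gcd is 12, not 1, hence no inverse exists.

no inverse exists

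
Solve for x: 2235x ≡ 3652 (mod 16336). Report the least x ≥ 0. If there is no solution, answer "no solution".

First find gcd(2235, 16336):
16336 = 7*2235 + 691
2235 = 3*691 + 162
691 = 4*162 + 43
162 = 3*43 + 33
43 = 1*33 + 10
33 = 3*10 + 3
10 = 3*3 + 1
3 = 3*1 + 0
gcd = 1, so a unique solution mod 16336 exists.
Back-substitute for the Bézout coefficients:
1 = 10 − 3·3
1 = −3·33 + 10·10
1 = 10·43 − 13·33
1 = −13·162 + 49·43
1 = 49·691 − 209·162
1 = −209·2235 + 676·691
1 = 676·16336 − 4941·2235
So 2235·(-4941) ≡ 1 (mod 16336), giving 2235⁻¹ ≡ 11395.
x ≡ 2235⁻¹·3652 ≡ 11395·3652 ≡ 6748 (mod 16336).

6748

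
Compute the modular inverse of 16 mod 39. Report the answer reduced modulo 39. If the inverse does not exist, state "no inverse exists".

Extended Euclidean algorithm:
39 = 2×16 + 7
16 = 2×7 + 2
7 = 3×2 + 1
2 = 2×1 + 0
The gcd is 1. Working backward:
1 = 7 − 3·2
1 = −3·16 + 7·7
1 = 7·39 − 17·16
Thus 16·(-17) ≡ 1 (mod 39); reducing, -17 mod 39 = 22.

22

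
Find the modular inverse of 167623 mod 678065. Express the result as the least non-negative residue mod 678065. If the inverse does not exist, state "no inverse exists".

37337

Apply the Euclidean algorithm to 678065 and 167623:
678065 = 4·167623 + 7573
167623 = 22·7573 + 1017
7573 = 7·1017 + 454
1017 = 2·454 + 109
454 = 4·109 + 18
109 = 6·18 + 1
18 = 18·1 + 0
Since gcd(167623, 678065) = 1, back-substitute to write 1 as a combination:
1 = 109 − 6·18
1 = −6·454 + 25·109
1 = 25·1017 − 56·454
1 = −56·7573 + 417·1017
1 = 417·167623 − 9230·7573
1 = −9230·678065 + 37337·167623
So 167623·37337 ≡ 1 (mod 678065).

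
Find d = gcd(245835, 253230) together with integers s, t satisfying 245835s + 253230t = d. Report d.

15

Apply Euclid's algorithm to 253230 and 245835:
253230 = 1·245835 + 7395
245835 = 33·7395 + 1800
7395 = 4·1800 + 195
1800 = 9·195 + 45
195 = 4·45 + 15
45 = 3·15 + 0
gcd(245835, 253230) = 15.
Express as a combination:
15 = 195 − 4·45
15 = −4·1800 + 37·195
15 = 37·7395 − 152·1800
15 = −152·245835 + 5053·7395
15 = 5053·253230 − 5205·245835
So 15 = (5053)·253230 + (-5205)·245835.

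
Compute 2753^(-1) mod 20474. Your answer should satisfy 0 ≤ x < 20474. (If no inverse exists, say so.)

19589

Extended Euclidean algorithm:
20474 = 7·2753 + 1203
2753 = 2·1203 + 347
1203 = 3·347 + 162
347 = 2·162 + 23
162 = 7·23 + 1
23 = 23·1 + 0
Since gcd(2753, 20474) = 1, back-substitute to write 1 as a combination:
1 = 162 − 7·23
1 = −7·347 + 15·162
1 = 15·1203 − 52·347
1 = −52·2753 + 119·1203
1 = 119·20474 − 885·2753
Hence 2753⁻¹ ≡ -885 ≡ 19589 (mod 20474).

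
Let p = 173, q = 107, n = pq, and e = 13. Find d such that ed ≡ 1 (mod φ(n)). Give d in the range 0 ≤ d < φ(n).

φ(n) = (p−1)(q−1) = 172·106 = 18232.
Need d with 13·d ≡ 1 (mod 18232). Apply the extended Euclidean algorithm:
18232 = 1402*13 + 6
13 = 2*6 + 1
6 = 6*1 + 0
Back-substitute:
1 = 13 − 2·6
1 = −2·18232 + 2805·13
So 13·2805 ≡ 1 (mod 18232), hence d = 2805.

2805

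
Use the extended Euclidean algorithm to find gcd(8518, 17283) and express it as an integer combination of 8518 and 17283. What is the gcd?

1

Repeated division:
17283 = 2*8518 + 247
8518 = 34*247 + 120
247 = 2*120 + 7
120 = 17*7 + 1
7 = 7*1 + 0
gcd(8518, 17283) = 1.
Working backward:
1 = 120 − 17·7
1 = −17·247 + 35·120
1 = 35·8518 − 1207·247
1 = −1207·17283 + 2449·8518
So 1 = (-1207)·17283 + (2449)·8518.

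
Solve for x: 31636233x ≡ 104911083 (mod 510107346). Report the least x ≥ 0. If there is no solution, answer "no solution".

First find gcd(31636233, 510107346):
510107346 = 16*31636233 + 3927618
31636233 = 8*3927618 + 215289
3927618 = 18*215289 + 52416
215289 = 4*52416 + 5625
52416 = 9*5625 + 1791
5625 = 3*1791 + 252
1791 = 7*252 + 27
252 = 9*27 + 9
27 = 3*9 + 0
gcd = 9 and 9 | 104911083, so solutions exist. Divide through by 9: 3515137x ≡ 11656787 (mod 56678594).
Now find 3515137⁻¹ mod 56678594:
56678594 = 16·3515137 + 436402
3515137 = 8·436402 + 23921
436402 = 18·23921 + 5824
23921 = 4·5824 + 625
5824 = 9·625 + 199
625 = 3·199 + 28
199 = 7·28 + 3
28 = 9·3 + 1
3 = 3·1 + 0
Back-substitute:
1 = 28 − 9·3
1 = −9·199 + 64·28
1 = 64·625 − 201·199
1 = −201·5824 + 1873·625
1 = 1873·23921 − 7693·5824
1 = −7693·436402 + 140347·23921
1 = 140347·3515137 − 1130469·436402
1 = −1130469·56678594 + 18227851·3515137
So 3515137⁻¹ ≡ 18227851 (mod 56678594).
Then x ≡ 18227851·11656787 ≡ 46422687 (mod 56678594); the smallest non-negative solution is x = 46422687.

46422687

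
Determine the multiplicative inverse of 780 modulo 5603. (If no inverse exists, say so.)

no inverse exists

Compute gcd(780, 5603):
5603 = 7*780 + 143
780 = 5*143 + 65
143 = 2*65 + 13
65 = 5*13 + 0
gcd(780, 5603) = 13 ≠ 1, so 780 has no multiplicative inverse modulo 5603.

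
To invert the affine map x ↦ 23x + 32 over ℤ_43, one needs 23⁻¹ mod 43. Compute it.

Apply the Euclidean algorithm to 43 and 23:
43 = 1·23 + 20
23 = 1·20 + 3
20 = 6·3 + 2
3 = 1·2 + 1
2 = 2·1 + 0
The gcd is 1. Working backward:
1 = 3 − 2
1 = −20 + 7·3
1 = 7·23 − 8·20
1 = −8·43 + 15·23
So 23·15 ≡ 1 (mod 43).

15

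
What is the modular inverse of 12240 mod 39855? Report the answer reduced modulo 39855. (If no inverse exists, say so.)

Compute gcd(12240, 39855):
39855 = 3*12240 + 3135
12240 = 3*3135 + 2835
3135 = 1*2835 + 300
2835 = 9*300 + 135
300 = 2*135 + 30
135 = 4*30 + 15
30 = 2*15 + 0
The gcd is 15, not 1, hence no inverse exists.

no inverse exists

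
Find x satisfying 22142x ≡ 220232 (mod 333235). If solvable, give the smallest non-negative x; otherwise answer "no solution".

First find gcd(22142, 333235):
333235 = 15*22142 + 1105
22142 = 20*1105 + 42
1105 = 26*42 + 13
42 = 3*13 + 3
13 = 4*3 + 1
3 = 3*1 + 0
gcd = 1, so a unique solution mod 333235 exists.
Back-substitute for the Bézout coefficients:
1 = 13 − 4·3
1 = −4·42 + 13·13
1 = 13·1105 − 342·42
1 = −342·22142 + 6853·1105
1 = 6853·333235 − 103137·22142
So 22142·(-103137) ≡ 1 (mod 333235), giving 22142⁻¹ ≡ 230098.
x ≡ 22142⁻¹·220232 ≡ 230098·220232 ≡ 229521 (mod 333235).

229521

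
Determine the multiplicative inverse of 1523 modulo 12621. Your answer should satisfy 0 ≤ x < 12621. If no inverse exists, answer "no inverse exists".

Run Euclid on (12621, 1523):
12621 = 8×1523 + 437
1523 = 3×437 + 212
437 = 2×212 + 13
212 = 16×13 + 4
13 = 3×4 + 1
4 = 4×1 + 0
The gcd is 1. Working backward:
1 = 13 − 3·4
1 = −3·212 + 49·13
1 = 49·437 − 101·212
1 = −101·1523 + 352·437
1 = 352·12621 − 2917·1523
Hence 1523⁻¹ ≡ -2917 ≡ 9704 (mod 12621).

9704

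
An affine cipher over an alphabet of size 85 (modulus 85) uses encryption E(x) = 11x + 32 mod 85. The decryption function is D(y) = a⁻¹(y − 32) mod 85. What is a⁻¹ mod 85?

Apply the Euclidean algorithm to 85 and 11:
85 = 7·11 + 8
11 = 1·8 + 3
8 = 2·3 + 2
3 = 1·2 + 1
2 = 2·1 + 0
gcd = 1, so the inverse exists. Back-substitute:
1 = 3 − 2
1 = −8 + 3·3
1 = 3·11 − 4·8
1 = −4·85 + 31·11
So 11·31 ≡ 1 (mod 85).

31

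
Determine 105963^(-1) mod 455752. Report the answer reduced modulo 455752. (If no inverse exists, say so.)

no inverse exists

Euclidean algorithm on 455752, 105963:
455752 = 4·105963 + 31900
105963 = 3·31900 + 10263
31900 = 3·10263 + 1111
10263 = 9·1111 + 264
1111 = 4·264 + 55
264 = 4·55 + 44
55 = 1·44 + 11
44 = 4·11 + 0
gcd(105963, 455752) = 11 ≠ 1, so 105963 has no multiplicative inverse modulo 455752.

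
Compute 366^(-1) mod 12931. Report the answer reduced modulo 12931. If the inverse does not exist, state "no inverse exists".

8656

Run Euclid on (12931, 366):
12931 = 35*366 + 121
366 = 3*121 + 3
121 = 40*3 + 1
3 = 3*1 + 0
Since gcd(366, 12931) = 1, back-substitute to write 1 as a combination:
1 = 121 − 40·3
1 = −40·366 + 121·121
1 = 121·12931 − 4275·366
So 366·(-4275) ≡ 1 (mod 12931), and -4275 ≡ 8656 (mod 12931).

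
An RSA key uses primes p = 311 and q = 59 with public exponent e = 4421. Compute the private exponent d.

6621

φ(n) = (p−1)(q−1) = 310·58 = 17980.
Need d with 4421·d ≡ 1 (mod 17980). Apply the extended Euclidean algorithm:
17980 = 4×4421 + 296
4421 = 14×296 + 277
296 = 1×277 + 19
277 = 14×19 + 11
19 = 1×11 + 8
11 = 1×8 + 3
8 = 2×3 + 2
3 = 1×2 + 1
2 = 2×1 + 0
Back-substitute:
1 = 3 − 2
1 = −8 + 3·3
1 = 3·11 − 4·8
1 = −4·19 + 7·11
1 = 7·277 − 102·19
1 = −102·296 + 109·277
1 = 109·4421 − 1628·296
1 = −1628·17980 + 6621·4421
So 4421·6621 ≡ 1 (mod 17980), hence d = 6621.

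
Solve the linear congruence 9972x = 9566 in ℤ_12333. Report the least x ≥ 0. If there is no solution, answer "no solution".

no solution

gcd(9972, 12333):
12333 = 1*9972 + 2361
9972 = 4*2361 + 528
2361 = 4*528 + 249
528 = 2*249 + 30
249 = 8*30 + 9
30 = 3*9 + 3
9 = 3*3 + 0
gcd = 3, but 3 ∤ 9566, so the congruence has no solution.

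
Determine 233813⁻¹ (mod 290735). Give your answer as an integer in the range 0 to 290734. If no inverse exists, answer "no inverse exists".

gcd(290735, 233813) by repeated division:
290735 = 1·233813 + 56922
233813 = 4·56922 + 6125
56922 = 9·6125 + 1797
6125 = 3·1797 + 734
1797 = 2·734 + 329
734 = 2·329 + 76
329 = 4·76 + 25
76 = 3·25 + 1
25 = 25·1 + 0
The gcd is 1. Working backward:
1 = 76 − 3·25
1 = −3·329 + 13·76
1 = 13·734 − 29·329
1 = −29·1797 + 71·734
1 = 71·6125 − 242·1797
1 = −242·56922 + 2249·6125
1 = 2249·233813 − 9238·56922
1 = −9238·290735 + 11487·233813
So 233813·11487 ≡ 1 (mod 290735).

11487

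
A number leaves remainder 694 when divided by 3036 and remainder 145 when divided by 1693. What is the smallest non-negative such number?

Write x = 694 + 3036·k. Then 3036·k ≡ 145 − 694 ≡ 1144 (mod 1693).
Need 3036⁻¹ mod 1693. Extended Euclid on (1693, 1343):
1693 = 1×1343 + 350
1343 = 3×350 + 293
350 = 1×293 + 57
293 = 5×57 + 8
57 = 7×8 + 1
8 = 8×1 + 0
Back-substitute:
1 = 57 − 7·8
1 = −7·293 + 36·57
1 = 36·350 − 43·293
1 = −43·1343 + 165·350
1 = 165·1693 − 208·1343
3036⁻¹ ≡ 1485 (mod 1693), so k ≡ 1485·1144 ≡ 761 (mod 1693).
x = 694 + 3036·761 = 2311090.

2311090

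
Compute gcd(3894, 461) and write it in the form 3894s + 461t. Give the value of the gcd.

Euclidean algorithm:
3894 = 8×461 + 206
461 = 2×206 + 49
206 = 4×49 + 10
49 = 4×10 + 9
10 = 1×9 + 1
9 = 9×1 + 0
gcd(3894, 461) = 1.
Express as a combination:
1 = 10 − 9
1 = −49 + 5·10
1 = 5·206 − 21·49
1 = −21·461 + 47·206
1 = 47·3894 − 397·461
So 1 = (47)·3894 + (-397)·461.

1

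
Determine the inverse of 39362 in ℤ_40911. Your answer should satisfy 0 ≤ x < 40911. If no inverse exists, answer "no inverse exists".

14579

Extended Euclidean algorithm:
40911 = 1×39362 + 1549
39362 = 25×1549 + 637
1549 = 2×637 + 275
637 = 2×275 + 87
275 = 3×87 + 14
87 = 6×14 + 3
14 = 4×3 + 2
3 = 1×2 + 1
2 = 2×1 + 0
gcd = 1, so the inverse exists. Back-substitute:
1 = 3 − 2
1 = −14 + 5·3
1 = 5·87 − 31·14
1 = −31·275 + 98·87
1 = 98·637 − 227·275
1 = −227·1549 + 552·637
1 = 552·39362 − 14027·1549
1 = −14027·40911 + 14579·39362
So 39362·14579 ≡ 1 (mod 40911).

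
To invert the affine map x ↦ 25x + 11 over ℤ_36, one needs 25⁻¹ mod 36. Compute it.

Extended Euclidean algorithm:
36 = 1×25 + 11
25 = 2×11 + 3
11 = 3×3 + 2
3 = 1×2 + 1
2 = 2×1 + 0
Since gcd(25, 36) = 1, back-substitute to write 1 as a combination:
1 = 3 − 2
1 = −11 + 4·3
1 = 4·25 − 9·11
1 = −9·36 + 13·25
So 25·13 ≡ 1 (mod 36).

13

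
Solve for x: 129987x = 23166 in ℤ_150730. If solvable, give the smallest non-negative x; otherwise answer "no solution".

86558

First find gcd(129987, 150730):
150730 = 1*129987 + 20743
129987 = 6*20743 + 5529
20743 = 3*5529 + 4156
5529 = 1*4156 + 1373
4156 = 3*1373 + 37
1373 = 37*37 + 4
37 = 9*4 + 1
4 = 4*1 + 0
gcd = 1, so a unique solution mod 150730 exists.
Back-substitute for the Bézout coefficients:
1 = 37 − 9·4
1 = −9·1373 + 334·37
1 = 334·4156 − 1011·1373
1 = −1011·5529 + 1345·4156
1 = 1345·20743 − 5046·5529
1 = −5046·129987 + 31621·20743
1 = 31621·150730 − 36667·129987
So 129987·(-36667) ≡ 1 (mod 150730), giving 129987⁻¹ ≡ 114063.
x ≡ 129987⁻¹·23166 ≡ 114063·23166 ≡ 86558 (mod 150730).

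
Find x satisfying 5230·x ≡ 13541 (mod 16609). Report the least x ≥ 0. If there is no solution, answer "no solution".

7691

First find gcd(5230, 16609):
16609 = 3×5230 + 919
5230 = 5×919 + 635
919 = 1×635 + 284
635 = 2×284 + 67
284 = 4×67 + 16
67 = 4×16 + 3
16 = 5×3 + 1
3 = 3×1 + 0
gcd = 1, so a unique solution mod 16609 exists.
Back-substitute for the Bézout coefficients:
1 = 16 − 5·3
1 = −5·67 + 21·16
1 = 21·284 − 89·67
1 = −89·635 + 199·284
1 = 199·919 − 288·635
1 = −288·5230 + 1639·919
1 = 1639·16609 − 5205·5230
So 5230·(-5205) ≡ 1 (mod 16609), giving 5230⁻¹ ≡ 11404.
x ≡ 5230⁻¹·13541 ≡ 11404·13541 ≡ 7691 (mod 16609).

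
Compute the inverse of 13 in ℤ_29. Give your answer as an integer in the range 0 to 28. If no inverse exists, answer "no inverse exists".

9

Extended Euclidean algorithm:
29 = 2·13 + 3
13 = 4·3 + 1
3 = 3·1 + 0
The gcd is 1. Working backward:
1 = 13 − 4·3
1 = −4·29 + 9·13
So 13·9 ≡ 1 (mod 29).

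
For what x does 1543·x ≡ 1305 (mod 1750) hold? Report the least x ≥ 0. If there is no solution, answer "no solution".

1135

First find gcd(1543, 1750):
1750 = 1·1543 + 207
1543 = 7·207 + 94
207 = 2·94 + 19
94 = 4·19 + 18
19 = 1·18 + 1
18 = 18·1 + 0
gcd = 1, so a unique solution mod 1750 exists.
Back-substitute for the Bézout coefficients:
1 = 19 − 18
1 = −94 + 5·19
1 = 5·207 − 11·94
1 = −11·1543 + 82·207
1 = 82·1750 − 93·1543
So 1543·(-93) ≡ 1 (mod 1750), giving 1543⁻¹ ≡ 1657.
x ≡ 1543⁻¹·1305 ≡ 1657·1305 ≡ 1135 (mod 1750).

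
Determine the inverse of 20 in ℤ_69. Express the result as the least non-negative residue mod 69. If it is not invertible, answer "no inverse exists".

38

Extended Euclidean algorithm:
69 = 3×20 + 9
20 = 2×9 + 2
9 = 4×2 + 1
2 = 2×1 + 0
Since gcd(20, 69) = 1, back-substitute to write 1 as a combination:
1 = 9 − 4·2
1 = −4·20 + 9·9
1 = 9·69 − 31·20
So 20·(-31) ≡ 1 (mod 69), and -31 ≡ 38 (mod 69).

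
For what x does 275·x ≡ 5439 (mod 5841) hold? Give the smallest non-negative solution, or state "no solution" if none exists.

gcd(275, 5841):
5841 = 21×275 + 66
275 = 4×66 + 11
66 = 6×11 + 0
gcd = 11, but 11 ∤ 5439, so the congruence has no solution.

no solution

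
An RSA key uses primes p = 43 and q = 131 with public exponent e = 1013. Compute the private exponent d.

φ(n) = (p−1)(q−1) = 42·130 = 5460.
Need d with 1013·d ≡ 1 (mod 5460). Apply the extended Euclidean algorithm:
5460 = 5×1013 + 395
1013 = 2×395 + 223
395 = 1×223 + 172
223 = 1×172 + 51
172 = 3×51 + 19
51 = 2×19 + 13
19 = 1×13 + 6
13 = 2×6 + 1
6 = 6×1 + 0
Back-substitute:
1 = 13 − 2·6
1 = −2·19 + 3·13
1 = 3·51 − 8·19
1 = −8·172 + 27·51
1 = 27·223 − 35·172
1 = −35·395 + 62·223
1 = 62·1013 − 159·395
1 = −159·5460 + 857·1013
So 1013·857 ≡ 1 (mod 5460), hence d = 857.

857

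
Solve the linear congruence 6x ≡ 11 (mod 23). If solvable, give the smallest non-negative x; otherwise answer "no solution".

21

First find gcd(6, 23):
23 = 3×6 + 5
6 = 1×5 + 1
5 = 5×1 + 0
gcd = 1, so a unique solution mod 23 exists.
Back-substitute for the Bézout coefficients:
1 = 6 − 5
1 = −23 + 4·6
So 6·(4) ≡ 1 (mod 23), giving 6⁻¹ ≡ 4.
x ≡ 6⁻¹·11 ≡ 4·11 ≡ 21 (mod 23).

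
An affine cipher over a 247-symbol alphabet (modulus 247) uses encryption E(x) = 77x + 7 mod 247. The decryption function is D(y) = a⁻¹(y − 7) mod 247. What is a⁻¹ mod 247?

gcd(247, 77) by repeated division:
247 = 3·77 + 16
77 = 4·16 + 13
16 = 1·13 + 3
13 = 4·3 + 1
3 = 3·1 + 0
The gcd is 1. Working backward:
1 = 13 − 4·3
1 = −4·16 + 5·13
1 = 5·77 − 24·16
1 = −24·247 + 77·77
So 77·77 ≡ 1 (mod 247).

77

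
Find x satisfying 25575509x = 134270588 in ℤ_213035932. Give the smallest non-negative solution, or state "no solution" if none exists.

35689340

First find gcd(25575509, 213035932):
213035932 = 8×25575509 + 8431860
25575509 = 3×8431860 + 279929
8431860 = 30×279929 + 33990
279929 = 8×33990 + 8009
33990 = 4×8009 + 1954
8009 = 4×1954 + 193
1954 = 10×193 + 24
193 = 8×24 + 1
24 = 24×1 + 0
gcd = 1, so a unique solution mod 213035932 exists.
Back-substitute for the Bézout coefficients:
1 = 193 − 8·24
1 = −8·1954 + 81·193
1 = 81·8009 − 332·1954
1 = −332·33990 + 1409·8009
1 = 1409·279929 − 11604·33990
1 = −11604·8431860 + 349529·279929
1 = 349529·25575509 − 1060191·8431860
1 = −1060191·213035932 + 8831057·25575509
So 25575509·(8831057) ≡ 1 (mod 213035932), giving 25575509⁻¹ ≡ 8831057.
x ≡ 25575509⁻¹·134270588 ≡ 8831057·134270588 ≡ 35689340 (mod 213035932).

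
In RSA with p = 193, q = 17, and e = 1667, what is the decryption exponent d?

1067

φ(n) = (p−1)(q−1) = 192·16 = 3072.
Need d with 1667·d ≡ 1 (mod 3072). Apply the extended Euclidean algorithm:
3072 = 1·1667 + 1405
1667 = 1·1405 + 262
1405 = 5·262 + 95
262 = 2·95 + 72
95 = 1·72 + 23
72 = 3·23 + 3
23 = 7·3 + 2
3 = 1·2 + 1
2 = 2·1 + 0
Back-substitute:
1 = 3 − 2
1 = −23 + 8·3
1 = 8·72 − 25·23
1 = −25·95 + 33·72
1 = 33·262 − 91·95
1 = −91·1405 + 488·262
1 = 488·1667 − 579·1405
1 = −579·3072 + 1067·1667
So 1667·1067 ≡ 1 (mod 3072), hence d = 1067.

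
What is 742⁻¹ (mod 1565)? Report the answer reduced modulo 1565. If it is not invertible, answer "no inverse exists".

483

gcd(1565, 742) by repeated division:
1565 = 2×742 + 81
742 = 9×81 + 13
81 = 6×13 + 3
13 = 4×3 + 1
3 = 3×1 + 0
Since gcd(742, 1565) = 1, back-substitute to write 1 as a combination:
1 = 13 − 4·3
1 = −4·81 + 25·13
1 = 25·742 − 229·81
1 = −229·1565 + 483·742
So 742·483 ≡ 1 (mod 1565).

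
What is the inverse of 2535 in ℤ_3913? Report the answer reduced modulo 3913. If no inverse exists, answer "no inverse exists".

Compute gcd(2535, 3913):
3913 = 1·2535 + 1378
2535 = 1·1378 + 1157
1378 = 1·1157 + 221
1157 = 5·221 + 52
221 = 4·52 + 13
52 = 4·13 + 0
The gcd is 13, not 1, hence no inverse exists.

no inverse exists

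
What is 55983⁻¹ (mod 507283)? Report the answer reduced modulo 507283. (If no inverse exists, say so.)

83120

gcd(507283, 55983) by repeated division:
507283 = 9·55983 + 3436
55983 = 16·3436 + 1007
3436 = 3·1007 + 415
1007 = 2·415 + 177
415 = 2·177 + 61
177 = 2·61 + 55
61 = 1·55 + 6
55 = 9·6 + 1
6 = 6·1 + 0
The gcd is 1. Working backward:
1 = 55 − 9·6
1 = −9·61 + 10·55
1 = 10·177 − 29·61
1 = −29·415 + 68·177
1 = 68·1007 − 165·415
1 = −165·3436 + 563·1007
1 = 563·55983 − 9173·3436
1 = −9173·507283 + 83120·55983
So 55983·83120 ≡ 1 (mod 507283).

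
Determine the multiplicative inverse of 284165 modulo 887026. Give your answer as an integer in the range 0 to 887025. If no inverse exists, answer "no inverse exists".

Euclidean algorithm on 887026, 284165:
887026 = 3·284165 + 34531
284165 = 8·34531 + 7917
34531 = 4·7917 + 2863
7917 = 2·2863 + 2191
2863 = 1·2191 + 672
2191 = 3·672 + 175
672 = 3·175 + 147
175 = 1·147 + 28
147 = 5·28 + 7
28 = 4·7 + 0
The gcd is 7, not 1, hence no inverse exists.

no inverse exists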